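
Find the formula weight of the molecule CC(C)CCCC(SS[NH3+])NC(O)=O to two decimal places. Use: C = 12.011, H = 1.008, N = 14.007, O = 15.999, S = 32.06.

239.37

Molecular formula: C8H19N2O2S2+.
M = 8×12.011 + 19×1.008 + 2×14.007 + 2×15.999 + 2×32.06 = 239.37 g/mol.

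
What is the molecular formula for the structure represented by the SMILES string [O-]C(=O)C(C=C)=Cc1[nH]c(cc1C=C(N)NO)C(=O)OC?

C13H14N3O5-

Heavy atoms from the SMILES: 13 C, 3 N, 5 O.
Implicit hydrogens by atom environment:
  4 × C: no H
  3 × C: 1 H each → 3
  3 × C (aromatic): no H
  3 × O: no H
  1 × C: 3 H
  1 × C: 2 H
  1 × C (aromatic): 1 H
  1 × N: 2 H
  1 × N (aromatic): 1 H
  1 × N: 1 H
  1 × O: 1 H
  1 × O (charge -1): no H
  Total hydrogens = 14.
Net charge -1.
Molecular formula: C13H14N3O5-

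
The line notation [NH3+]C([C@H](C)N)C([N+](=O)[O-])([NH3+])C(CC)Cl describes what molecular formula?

[C7H19ClN4O2]2+

Heavy atoms from the SMILES: 7 C, 1 Cl, 4 N, 2 O.
Implicit hydrogens by atom environment:
  3 × C: 1 H each → 3
  2 × C: 3 H each → 6
  2 × N (charge +1): 3 H each → 6
  1 × C: 2 H
  1 × C: no H
  1 × Cl: no H
  1 × N: 2 H
  1 × N (charge +1): no H
  1 × O: no H
  1 × O (charge -1): no H
  Total hydrogens = 19.
Net charge +2.
Molecular formula: [C7H19ClN4O2]2+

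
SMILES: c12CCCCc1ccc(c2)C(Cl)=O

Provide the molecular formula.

Heavy atoms from the SMILES: 11 C, 1 Cl, 1 O.
Implicit hydrogens by atom environment:
  4 × C: 2 H each → 8
  3 × C (aromatic): 1 H each → 3
  3 × C (aromatic): no H
  1 × C: no H
  1 × Cl: no H
  1 × O: no H
  Total hydrogens = 11.
Molecular formula: C11H11ClO

C11H11ClO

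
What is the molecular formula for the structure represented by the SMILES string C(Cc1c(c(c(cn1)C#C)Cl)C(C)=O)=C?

Heavy atoms from the SMILES: 12 C, 1 Cl, 1 N, 1 O.
Implicit hydrogens by atom environment:
  4 × C (aromatic): no H
  2 × C: 2 H each → 4
  2 × C: 1 H each → 2
  2 × C: no H
  1 × C: 3 H
  1 × C (aromatic): 1 H
  1 × Cl: no H
  1 × N (aromatic): no H
  1 × O: no H
  Total hydrogens = 10.
Molecular formula: C12H10ClNO

C12H10ClNO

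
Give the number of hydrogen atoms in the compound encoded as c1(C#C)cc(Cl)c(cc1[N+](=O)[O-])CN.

Hydrogens are implicit in SMILES; fill each atom to its normal valence:
  4 × C (aromatic): no H
  2 × C (aromatic): 1 H each → 2
  1 × C: 2 H
  1 × C: 1 H
  1 × C: no H
  1 × Cl: no H
  1 × N: 2 H
  1 × N (charge +1): no H
  1 × O: no H
  1 × O (charge -1): no H
  Total hydrogens = 7.

7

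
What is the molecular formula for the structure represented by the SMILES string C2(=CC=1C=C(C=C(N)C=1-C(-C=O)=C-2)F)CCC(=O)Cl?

Heavy atoms from the SMILES: 14 C, 1 Cl, 1 F, 1 N, 2 O.
Implicit hydrogens by atom environment:
  6 × C (aromatic): no H
  4 × C (aromatic): 1 H each → 4
  2 × C: 2 H each → 4
  2 × O: no H
  1 × C: 1 H
  1 × C: no H
  1 × Cl: no H
  1 × F: no H
  1 × N: 2 H
  Total hydrogens = 11.
Molecular formula: C14H11ClFNO2

C14H11ClFNO2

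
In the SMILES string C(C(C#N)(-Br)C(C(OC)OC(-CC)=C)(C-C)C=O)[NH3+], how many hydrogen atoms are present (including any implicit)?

22

Hydrogens are implicit in SMILES; fill each atom to its normal valence:
  4 × C: 2 H each → 8
  4 × C: no H
  3 × C: 3 H each → 9
  3 × O: no H
  2 × C: 1 H each → 2
  1 × Br: no H
  1 × N (charge +1): 3 H
  1 × N: no H
  Total hydrogens = 22.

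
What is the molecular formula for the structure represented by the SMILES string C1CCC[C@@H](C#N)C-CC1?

C9H15N

Heavy atoms from the SMILES: 9 C, 1 N.
Implicit hydrogens by atom environment:
  7 × C: 2 H each → 14
  1 × C: 1 H
  1 × C: no H
  1 × N: no H
  Total hydrogens = 15.
Molecular formula: C9H15N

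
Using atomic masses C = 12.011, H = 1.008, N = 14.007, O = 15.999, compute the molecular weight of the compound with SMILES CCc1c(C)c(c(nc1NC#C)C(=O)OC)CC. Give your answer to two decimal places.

Molecular formula: C14H18N2O2.
M = 14×12.011 + 18×1.008 + 2×14.007 + 2×15.999 = 246.31 g/mol.

246.31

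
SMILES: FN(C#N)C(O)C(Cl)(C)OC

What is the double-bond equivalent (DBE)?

Molecular formula from the SMILES: C5H8ClFN2O2.
DoU = (2C + 2 + N − H − X)/2 = (2·5 + 2 + 2 − 8 − 2)/2 = 4/2 = 2.
(Structurally: 0 ring(s) + 2 π bond(s) = 2.)

2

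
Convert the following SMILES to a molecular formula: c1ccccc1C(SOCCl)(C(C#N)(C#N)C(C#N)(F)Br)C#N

Heavy atoms from the SMILES: 1 Br, 14 C, 1 Cl, 1 F, 4 N, 1 O, 1 S.
Implicit hydrogens by atom environment:
  7 × C: no H
  5 × C (aromatic): 1 H each → 5
  4 × N: no H
  1 × Br: no H
  1 × C: 2 H
  1 × C (aromatic): no H
  1 × Cl: no H
  1 × F: no H
  1 × O: no H
  1 × S: no H
  Total hydrogens = 7.
Molecular formula: C14H7BrClFN4OS

C14H7BrClFN4OS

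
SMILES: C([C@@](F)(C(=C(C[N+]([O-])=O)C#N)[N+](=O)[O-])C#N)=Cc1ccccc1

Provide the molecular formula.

Heavy atoms from the SMILES: 14 C, 1 F, 4 N, 4 O.
Implicit hydrogens by atom environment:
  5 × C (aromatic): 1 H each → 5
  5 × C: no H
  2 × C: 1 H each → 2
  2 × N (charge +1): no H
  2 × N: no H
  2 × O: no H
  2 × O (charge -1): no H
  1 × C: 2 H
  1 × C (aromatic): no H
  1 × F: no H
  Total hydrogens = 9.
Molecular formula: C14H9FN4O4

C14H9FN4O4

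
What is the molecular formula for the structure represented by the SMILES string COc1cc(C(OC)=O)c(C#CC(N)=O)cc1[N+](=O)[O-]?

C12H10N2O6

Heavy atoms from the SMILES: 12 C, 2 N, 6 O.
Implicit hydrogens by atom environment:
  5 × O: no H
  4 × C (aromatic): no H
  4 × C: no H
  2 × C: 3 H each → 6
  2 × C (aromatic): 1 H each → 2
  1 × N: 2 H
  1 × N (charge +1): no H
  1 × O (charge -1): no H
  Total hydrogens = 10.
Molecular formula: C12H10N2O6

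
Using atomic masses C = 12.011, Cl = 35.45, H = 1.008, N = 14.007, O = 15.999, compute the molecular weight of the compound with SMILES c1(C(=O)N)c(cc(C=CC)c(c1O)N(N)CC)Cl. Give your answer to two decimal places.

Molecular formula: C12H16ClN3O2.
M = 12×12.011 + 1×35.45 + 16×1.008 + 3×14.007 + 2×15.999 = 269.73 g/mol.

269.73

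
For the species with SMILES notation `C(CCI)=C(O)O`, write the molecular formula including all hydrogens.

C4H7IO2

Heavy atoms from the SMILES: 4 C, 1 I, 2 O.
Implicit hydrogens by atom environment:
  2 × C: 2 H each → 4
  2 × O: 1 H each → 2
  1 × C: 1 H
  1 × C: no H
  1 × I: no H
  Total hydrogens = 7.
Molecular formula: C4H7IO2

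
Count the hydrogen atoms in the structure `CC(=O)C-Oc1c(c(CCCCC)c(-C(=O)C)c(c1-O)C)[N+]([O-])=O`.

Hydrogens are implicit in SMILES; fill each atom to its normal valence:
  6 × C (aromatic): no H
  5 × C: 2 H each → 10
  4 × C: 3 H each → 12
  4 × O: no H
  2 × C: no H
  1 × N (charge +1): no H
  1 × O: 1 H
  1 × O (charge -1): no H
  Total hydrogens = 23.

23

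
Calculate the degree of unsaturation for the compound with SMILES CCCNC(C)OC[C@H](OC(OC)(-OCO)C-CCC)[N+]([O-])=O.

1

Molecular formula from the SMILES: C14H30N2O7.
DoU = (2C + 2 + N − H − X)/2 = (2·14 + 2 + 2 − 30 − 0)/2 = 2/2 = 1.
(Structurally: 0 ring(s) + 1 π bond(s) = 1.)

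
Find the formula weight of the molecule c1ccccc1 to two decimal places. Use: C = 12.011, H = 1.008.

Molecular formula: C6H6.
M = 6×12.011 + 6×1.008 = 78.11 g/mol.

78.11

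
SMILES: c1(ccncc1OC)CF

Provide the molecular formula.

Heavy atoms from the SMILES: 7 C, 1 F, 1 N, 1 O.
Implicit hydrogens by atom environment:
  3 × C (aromatic): 1 H each → 3
  2 × C (aromatic): no H
  1 × C: 3 H
  1 × C: 2 H
  1 × F: no H
  1 × N (aromatic): no H
  1 × O: no H
  Total hydrogens = 8.
Molecular formula: C7H8FNO

C7H8FNO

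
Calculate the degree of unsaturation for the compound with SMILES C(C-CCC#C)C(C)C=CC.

Molecular formula from the SMILES: C11H18.
DoU = (2C + 2 + N − H − X)/2 = (2·11 + 2 + 0 − 18 − 0)/2 = 6/2 = 3.
(Structurally: 0 ring(s) + 3 π bond(s) = 3.)

3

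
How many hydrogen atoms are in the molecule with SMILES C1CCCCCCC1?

16

Hydrogens are implicit in SMILES; fill each atom to its normal valence:
  8 × C: 2 H each → 16
  Total hydrogens = 16.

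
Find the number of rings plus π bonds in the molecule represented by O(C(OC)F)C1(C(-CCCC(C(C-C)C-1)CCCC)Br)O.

1

Molecular formula from the SMILES: C16H30BrFO3.
DoU = (2C + 2 + N − H − X)/2 = (2·16 + 2 + 0 − 30 − 2)/2 = 2/2 = 1.
(Structurally: 1 ring(s) + 0 π bond(s) = 1.)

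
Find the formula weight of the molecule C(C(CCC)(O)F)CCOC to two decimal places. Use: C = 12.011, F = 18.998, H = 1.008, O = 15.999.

164.22

Molecular formula: C8H17FO2.
M = 8×12.011 + 1×18.998 + 17×1.008 + 2×15.999 = 164.22 g/mol.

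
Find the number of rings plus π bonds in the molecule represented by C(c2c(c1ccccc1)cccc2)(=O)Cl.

9

Molecular formula from the SMILES: C13H9ClO.
DoU = (2C + 2 + N − H − X)/2 = (2·13 + 2 + 0 − 9 − 1)/2 = 18/2 = 9.
(Structurally: 2 ring(s) + 7 π bond(s) = 9.)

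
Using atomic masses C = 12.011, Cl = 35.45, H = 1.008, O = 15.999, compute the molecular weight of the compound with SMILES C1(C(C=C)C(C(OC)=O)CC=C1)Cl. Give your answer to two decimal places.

200.66

Molecular formula: C10H13ClO2.
M = 10×12.011 + 1×35.45 + 13×1.008 + 2×15.999 = 200.66 g/mol.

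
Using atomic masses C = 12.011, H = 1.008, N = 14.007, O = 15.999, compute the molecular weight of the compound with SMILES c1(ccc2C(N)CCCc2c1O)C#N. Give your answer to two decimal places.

188.23

Molecular formula: C11H12N2O.
M = 11×12.011 + 12×1.008 + 2×14.007 + 1×15.999 = 188.23 g/mol.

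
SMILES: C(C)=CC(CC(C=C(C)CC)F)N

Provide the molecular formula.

C11H20FN

Heavy atoms from the SMILES: 11 C, 1 F, 1 N.
Implicit hydrogens by atom environment:
  5 × C: 1 H each → 5
  3 × C: 3 H each → 9
  2 × C: 2 H each → 4
  1 × C: no H
  1 × F: no H
  1 × N: 2 H
  Total hydrogens = 20.
Molecular formula: C11H20FN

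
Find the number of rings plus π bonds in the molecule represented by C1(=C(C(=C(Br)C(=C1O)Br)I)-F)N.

Molecular formula from the SMILES: C6H3Br2FINO.
DoU = (2C + 2 + N − H − X)/2 = (2·6 + 2 + 1 − 3 − 4)/2 = 8/2 = 4.
(Structurally: 1 ring(s) + 3 π bond(s) = 4.)

4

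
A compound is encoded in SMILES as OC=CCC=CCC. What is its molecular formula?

C7H12O

Heavy atoms from the SMILES: 7 C, 1 O.
Implicit hydrogens by atom environment:
  4 × C: 1 H each → 4
  2 × C: 2 H each → 4
  1 × C: 3 H
  1 × O: 1 H
  Total hydrogens = 12.
Molecular formula: C7H12O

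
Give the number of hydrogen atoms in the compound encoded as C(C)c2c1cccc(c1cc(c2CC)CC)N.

21

Hydrogens are implicit in SMILES; fill each atom to its normal valence:
  6 × C (aromatic): no H
  4 × C (aromatic): 1 H each → 4
  3 × C: 3 H each → 9
  3 × C: 2 H each → 6
  1 × N: 2 H
  Total hydrogens = 21.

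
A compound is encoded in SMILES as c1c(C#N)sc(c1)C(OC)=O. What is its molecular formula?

Heavy atoms from the SMILES: 7 C, 1 N, 2 O, 1 S.
Implicit hydrogens by atom environment:
  2 × C (aromatic): 1 H each → 2
  2 × C (aromatic): no H
  2 × C: no H
  2 × O: no H
  1 × C: 3 H
  1 × N: no H
  1 × S (aromatic): no H
  Total hydrogens = 5.
Molecular formula: C7H5NO2S

C7H5NO2S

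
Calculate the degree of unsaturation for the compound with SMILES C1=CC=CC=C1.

Molecular formula from the SMILES: C6H6.
DoU = (2C + 2 + N − H − X)/2 = (2·6 + 2 + 0 − 6 − 0)/2 = 8/2 = 4.
(Structurally: 1 ring(s) + 3 π bond(s) = 4.)

4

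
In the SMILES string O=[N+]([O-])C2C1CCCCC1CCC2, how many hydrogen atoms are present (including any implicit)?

Hydrogens are implicit in SMILES; fill each atom to its normal valence:
  7 × C: 2 H each → 14
  3 × C: 1 H each → 3
  1 × N (charge +1): no H
  1 × O: no H
  1 × O (charge -1): no H
  Total hydrogens = 17.

17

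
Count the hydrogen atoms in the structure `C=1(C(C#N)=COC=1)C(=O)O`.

3

Hydrogens are implicit in SMILES; fill each atom to its normal valence:
  2 × C (aromatic): 1 H each → 2
  2 × C (aromatic): no H
  2 × C: no H
  1 × N: no H
  1 × O: 1 H
  1 × O (aromatic): no H
  1 × O: no H
  Total hydrogens = 3.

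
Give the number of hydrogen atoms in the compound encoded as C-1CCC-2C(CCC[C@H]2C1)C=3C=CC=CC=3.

Hydrogens are implicit in SMILES; fill each atom to its normal valence:
  7 × C: 2 H each → 14
  5 × C (aromatic): 1 H each → 5
  3 × C: 1 H each → 3
  1 × C (aromatic): no H
  Total hydrogens = 22.

22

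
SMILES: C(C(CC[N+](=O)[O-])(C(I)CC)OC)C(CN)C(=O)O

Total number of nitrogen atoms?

2

The symbol for nitrogen appears 2 times in the SMILES.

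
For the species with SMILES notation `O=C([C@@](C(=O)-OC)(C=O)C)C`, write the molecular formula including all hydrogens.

Heavy atoms from the SMILES: 7 C, 4 O.
Implicit hydrogens by atom environment:
  4 × O: no H
  3 × C: 3 H each → 9
  3 × C: no H
  1 × C: 1 H
  Total hydrogens = 10.
Molecular formula: C7H10O4

C7H10O4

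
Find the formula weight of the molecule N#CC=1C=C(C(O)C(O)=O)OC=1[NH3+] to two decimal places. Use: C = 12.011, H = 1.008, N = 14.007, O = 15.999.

183.14

Molecular formula: C7H7N2O4+.
M = 7×12.011 + 7×1.008 + 2×14.007 + 4×15.999 = 183.14 g/mol.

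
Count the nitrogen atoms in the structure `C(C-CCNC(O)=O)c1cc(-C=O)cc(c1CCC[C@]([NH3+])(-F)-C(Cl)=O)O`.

The symbol for nitrogen appears 2 times in the SMILES.

2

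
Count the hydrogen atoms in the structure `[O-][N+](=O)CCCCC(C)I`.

12

Hydrogens are implicit in SMILES; fill each atom to its normal valence:
  4 × C: 2 H each → 8
  1 × C: 3 H
  1 × C: 1 H
  1 × I: no H
  1 × N (charge +1): no H
  1 × O: no H
  1 × O (charge -1): no H
  Total hydrogens = 12.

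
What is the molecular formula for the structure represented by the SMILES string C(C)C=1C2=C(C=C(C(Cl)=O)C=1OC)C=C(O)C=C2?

C14H13ClO3

Heavy atoms from the SMILES: 14 C, 1 Cl, 3 O.
Implicit hydrogens by atom environment:
  6 × C (aromatic): no H
  4 × C (aromatic): 1 H each → 4
  2 × C: 3 H each → 6
  2 × O: no H
  1 × C: 2 H
  1 × C: no H
  1 × Cl: no H
  1 × O: 1 H
  Total hydrogens = 13.
Molecular formula: C14H13ClO3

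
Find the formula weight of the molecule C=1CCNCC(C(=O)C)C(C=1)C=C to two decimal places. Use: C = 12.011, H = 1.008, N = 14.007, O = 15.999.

Molecular formula: C11H17NO.
M = 11×12.011 + 17×1.008 + 1×14.007 + 1×15.999 = 179.26 g/mol.

179.26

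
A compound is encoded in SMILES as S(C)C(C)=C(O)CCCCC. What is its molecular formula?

Heavy atoms from the SMILES: 9 C, 1 O, 1 S.
Implicit hydrogens by atom environment:
  4 × C: 2 H each → 8
  3 × C: 3 H each → 9
  2 × C: no H
  1 × O: 1 H
  1 × S: no H
  Total hydrogens = 18.
Molecular formula: C9H18OS

C9H18OS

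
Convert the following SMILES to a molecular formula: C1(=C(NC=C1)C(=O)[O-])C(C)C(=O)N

Heavy atoms from the SMILES: 8 C, 2 N, 3 O.
Implicit hydrogens by atom environment:
  2 × C (aromatic): 1 H each → 2
  2 × C (aromatic): no H
  2 × C: no H
  2 × O: no H
  1 × C: 3 H
  1 × C: 1 H
  1 × N: 2 H
  1 × N (aromatic): 1 H
  1 × O (charge -1): no H
  Total hydrogens = 9.
Net charge -1.
Molecular formula: C8H9N2O3-

C8H9N2O3-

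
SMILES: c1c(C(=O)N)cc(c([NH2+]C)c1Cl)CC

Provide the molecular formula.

Heavy atoms from the SMILES: 10 C, 1 Cl, 2 N, 1 O.
Implicit hydrogens by atom environment:
  4 × C (aromatic): no H
  2 × C: 3 H each → 6
  2 × C (aromatic): 1 H each → 2
  1 × C: 2 H
  1 × C: no H
  1 × Cl: no H
  1 × N: 2 H
  1 × N (charge +1): 2 H
  1 × O: no H
  Total hydrogens = 14.
Net charge +1.
Molecular formula: C10H14ClN2O+

C10H14ClN2O+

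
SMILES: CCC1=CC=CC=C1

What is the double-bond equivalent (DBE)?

Molecular formula from the SMILES: C8H10.
DoU = (2C + 2 + N − H − X)/2 = (2·8 + 2 + 0 − 10 − 0)/2 = 8/2 = 4.
(Structurally: 1 ring(s) + 3 π bond(s) = 4.)

4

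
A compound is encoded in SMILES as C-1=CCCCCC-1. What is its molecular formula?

Heavy atoms from the SMILES: 7 C.
Implicit hydrogens by atom environment:
  5 × C: 2 H each → 10
  2 × C: 1 H each → 2
  Total hydrogens = 12.
Molecular formula: C7H12

C7H12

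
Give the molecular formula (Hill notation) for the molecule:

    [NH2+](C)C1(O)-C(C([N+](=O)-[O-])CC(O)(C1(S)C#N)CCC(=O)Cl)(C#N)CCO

C14H20ClN4O6S+

Heavy atoms from the SMILES: 14 C, 1 Cl, 4 N, 6 O, 1 S.
Implicit hydrogens by atom environment:
  7 × C: no H
  5 × C: 2 H each → 10
  3 × O: 1 H each → 3
  2 × N: no H
  2 × O: no H
  1 × C: 3 H
  1 × C: 1 H
  1 × Cl: no H
  1 × N (charge +1): 2 H
  1 × N (charge +1): no H
  1 × O (charge -1): no H
  1 × S: 1 H
  Total hydrogens = 20.
Net charge +1.
Molecular formula: C14H20ClN4O6S+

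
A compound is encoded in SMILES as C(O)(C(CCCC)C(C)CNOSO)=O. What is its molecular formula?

C9H19NO4S

Heavy atoms from the SMILES: 9 C, 1 N, 4 O, 1 S.
Implicit hydrogens by atom environment:
  4 × C: 2 H each → 8
  2 × C: 3 H each → 6
  2 × C: 1 H each → 2
  2 × O: 1 H each → 2
  2 × O: no H
  1 × C: no H
  1 × N: 1 H
  1 × S: no H
  Total hydrogens = 19.
Molecular formula: C9H19NO4S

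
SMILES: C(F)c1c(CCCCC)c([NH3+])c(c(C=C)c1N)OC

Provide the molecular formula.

Heavy atoms from the SMILES: 15 C, 1 F, 2 N, 1 O.
Implicit hydrogens by atom environment:
  6 × C: 2 H each → 12
  6 × C (aromatic): no H
  2 × C: 3 H each → 6
  1 × C: 1 H
  1 × F: no H
  1 × N (charge +1): 3 H
  1 × N: 2 H
  1 × O: no H
  Total hydrogens = 24.
Net charge +1.
Molecular formula: C15H24FN2O+

C15H24FN2O+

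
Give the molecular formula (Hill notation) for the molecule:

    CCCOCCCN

Heavy atoms from the SMILES: 6 C, 1 N, 1 O.
Implicit hydrogens by atom environment:
  5 × C: 2 H each → 10
  1 × C: 3 H
  1 × N: 2 H
  1 × O: no H
  Total hydrogens = 15.
Molecular formula: C6H15NO

C6H15NO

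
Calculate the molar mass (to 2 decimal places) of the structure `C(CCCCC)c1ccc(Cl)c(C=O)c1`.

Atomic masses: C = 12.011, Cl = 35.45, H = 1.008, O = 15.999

224.73

Molecular formula: C13H17ClO.
M = 13×12.011 + 1×35.45 + 17×1.008 + 1×15.999 = 224.73 g/mol.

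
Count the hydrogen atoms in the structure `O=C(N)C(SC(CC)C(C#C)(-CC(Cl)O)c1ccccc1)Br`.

19

Hydrogens are implicit in SMILES; fill each atom to its normal valence:
  5 × C (aromatic): 1 H each → 5
  4 × C: 1 H each → 4
  3 × C: no H
  2 × C: 2 H each → 4
  1 × Br: no H
  1 × C: 3 H
  1 × C (aromatic): no H
  1 × Cl: no H
  1 × N: 2 H
  1 × O: 1 H
  1 × O: no H
  1 × S: no H
  Total hydrogens = 19.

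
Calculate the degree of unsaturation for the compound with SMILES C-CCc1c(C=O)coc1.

4

Molecular formula from the SMILES: C8H10O2.
DoU = (2C + 2 + N − H − X)/2 = (2·8 + 2 + 0 − 10 − 0)/2 = 8/2 = 4.
(Structurally: 1 ring(s) + 3 π bond(s) = 4.)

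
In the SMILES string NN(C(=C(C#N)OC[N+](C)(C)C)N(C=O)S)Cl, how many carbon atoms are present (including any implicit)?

The symbol for carbon appears 8 times in the SMILES. (Cl is a single chlorine, not C + l.)

8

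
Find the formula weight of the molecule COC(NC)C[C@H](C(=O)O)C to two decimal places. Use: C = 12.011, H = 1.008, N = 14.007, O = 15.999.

161.20

Molecular formula: C7H15NO3.
M = 7×12.011 + 15×1.008 + 1×14.007 + 3×15.999 = 161.20 g/mol.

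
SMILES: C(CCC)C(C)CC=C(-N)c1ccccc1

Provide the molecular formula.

Heavy atoms from the SMILES: 15 C, 1 N.
Implicit hydrogens by atom environment:
  5 × C (aromatic): 1 H each → 5
  4 × C: 2 H each → 8
  2 × C: 3 H each → 6
  2 × C: 1 H each → 2
  1 × C: no H
  1 × C (aromatic): no H
  1 × N: 2 H
  Total hydrogens = 23.
Molecular formula: C15H23N

C15H23N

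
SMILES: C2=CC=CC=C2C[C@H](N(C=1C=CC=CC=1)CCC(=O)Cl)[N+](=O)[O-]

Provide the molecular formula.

C17H17ClN2O3

Heavy atoms from the SMILES: 17 C, 1 Cl, 2 N, 3 O.
Implicit hydrogens by atom environment:
  10 × C (aromatic): 1 H each → 10
  3 × C: 2 H each → 6
  2 × C (aromatic): no H
  2 × O: no H
  1 × C: 1 H
  1 × C: no H
  1 × Cl: no H
  1 × N: no H
  1 × N (charge +1): no H
  1 × O (charge -1): no H
  Total hydrogens = 17.
Molecular formula: C17H17ClN2O3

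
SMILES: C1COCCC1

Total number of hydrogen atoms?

Hydrogens are implicit in SMILES; fill each atom to its normal valence:
  5 × C: 2 H each → 10
  1 × O: no H
  Total hydrogens = 10.

10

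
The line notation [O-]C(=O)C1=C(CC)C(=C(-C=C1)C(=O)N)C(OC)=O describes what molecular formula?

C12H12NO5-

Heavy atoms from the SMILES: 12 C, 1 N, 5 O.
Implicit hydrogens by atom environment:
  4 × C (aromatic): no H
  4 × O: no H
  3 × C: no H
  2 × C: 3 H each → 6
  2 × C (aromatic): 1 H each → 2
  1 × C: 2 H
  1 × N: 2 H
  1 × O (charge -1): no H
  Total hydrogens = 12.
Net charge -1.
Molecular formula: C12H12NO5-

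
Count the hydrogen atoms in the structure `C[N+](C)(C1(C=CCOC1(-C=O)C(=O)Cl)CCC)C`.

Hydrogens are implicit in SMILES; fill each atom to its normal valence:
  4 × C: 3 H each → 12
  3 × C: 2 H each → 6
  3 × C: 1 H each → 3
  3 × C: no H
  3 × O: no H
  1 × Cl: no H
  1 × N (charge +1): no H
  Total hydrogens = 21.

21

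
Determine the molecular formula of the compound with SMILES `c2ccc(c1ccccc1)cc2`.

C12H10

Heavy atoms from the SMILES: 12 C.
Implicit hydrogens by atom environment:
  10 × C (aromatic): 1 H each → 10
  2 × C (aromatic): no H
  Total hydrogens = 10.
Molecular formula: C12H10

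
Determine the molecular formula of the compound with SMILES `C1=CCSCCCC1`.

C7H12S

Heavy atoms from the SMILES: 7 C, 1 S.
Implicit hydrogens by atom environment:
  5 × C: 2 H each → 10
  2 × C: 1 H each → 2
  1 × S: no H
  Total hydrogens = 12.
Molecular formula: C7H12S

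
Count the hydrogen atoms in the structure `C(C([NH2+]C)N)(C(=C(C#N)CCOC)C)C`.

22

Hydrogens are implicit in SMILES; fill each atom to its normal valence:
  4 × C: 3 H each → 12
  3 × C: no H
  2 × C: 2 H each → 4
  2 × C: 1 H each → 2
  1 × N (charge +1): 2 H
  1 × N: 2 H
  1 × N: no H
  1 × O: no H
  Total hydrogens = 22.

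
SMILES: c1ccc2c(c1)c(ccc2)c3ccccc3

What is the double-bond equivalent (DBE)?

Molecular formula from the SMILES: C16H12.
DoU = (2C + 2 + N − H − X)/2 = (2·16 + 2 + 0 − 12 − 0)/2 = 22/2 = 11.
(Structurally: 3 ring(s) + 8 π bond(s) = 11.)

11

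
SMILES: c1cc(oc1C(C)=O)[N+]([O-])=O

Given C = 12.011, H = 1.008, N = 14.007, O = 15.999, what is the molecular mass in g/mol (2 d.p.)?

155.11

Molecular formula: C6H5NO4.
M = 6×12.011 + 5×1.008 + 1×14.007 + 4×15.999 = 155.11 g/mol.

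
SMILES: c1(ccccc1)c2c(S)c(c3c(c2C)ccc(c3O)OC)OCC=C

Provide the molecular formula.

Heavy atoms from the SMILES: 21 C, 3 O, 1 S.
Implicit hydrogens by atom environment:
  9 × C (aromatic): no H
  7 × C (aromatic): 1 H each → 7
  2 × C: 3 H each → 6
  2 × C: 2 H each → 4
  2 × O: no H
  1 × C: 1 H
  1 × O: 1 H
  1 × S: 1 H
  Total hydrogens = 20.
Molecular formula: C21H20O3S

C21H20O3S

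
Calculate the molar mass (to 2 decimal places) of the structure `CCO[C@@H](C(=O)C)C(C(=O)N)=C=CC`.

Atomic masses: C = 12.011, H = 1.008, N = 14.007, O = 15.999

Molecular formula: C10H15NO3.
M = 10×12.011 + 15×1.008 + 1×14.007 + 3×15.999 = 197.23 g/mol.

197.23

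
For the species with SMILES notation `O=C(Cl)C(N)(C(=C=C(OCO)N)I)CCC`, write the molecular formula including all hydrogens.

C9H14ClIN2O3

Heavy atoms from the SMILES: 9 C, 1 Cl, 1 I, 2 N, 3 O.
Implicit hydrogens by atom environment:
  5 × C: no H
  3 × C: 2 H each → 6
  2 × N: 2 H each → 4
  2 × O: no H
  1 × C: 3 H
  1 × Cl: no H
  1 × I: no H
  1 × O: 1 H
  Total hydrogens = 14.
Molecular formula: C9H14ClIN2O3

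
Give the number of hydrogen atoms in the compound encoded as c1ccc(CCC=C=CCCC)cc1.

18

Hydrogens are implicit in SMILES; fill each atom to its normal valence:
  5 × C (aromatic): 1 H each → 5
  4 × C: 2 H each → 8
  2 × C: 1 H each → 2
  1 × C: 3 H
  1 × C: no H
  1 × C (aromatic): no H
  Total hydrogens = 18.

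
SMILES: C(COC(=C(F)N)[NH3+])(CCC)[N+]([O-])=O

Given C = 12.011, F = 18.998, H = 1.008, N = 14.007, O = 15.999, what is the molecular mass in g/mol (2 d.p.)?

Molecular formula: C7H15FN3O3+.
M = 7×12.011 + 1×18.998 + 15×1.008 + 3×14.007 + 3×15.999 = 208.21 g/mol.

208.21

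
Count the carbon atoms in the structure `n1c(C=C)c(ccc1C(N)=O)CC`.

The symbol for carbon appears 10 times in the SMILES. Lowercase c denotes aromatic carbon and counts toward C.

10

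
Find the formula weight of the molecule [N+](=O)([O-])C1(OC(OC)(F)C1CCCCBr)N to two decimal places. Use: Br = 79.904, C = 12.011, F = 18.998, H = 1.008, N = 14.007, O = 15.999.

301.11

Molecular formula: C8H14BrFN2O4.
M = 1×79.904 + 8×12.011 + 1×18.998 + 14×1.008 + 2×14.007 + 4×15.999 = 301.11 g/mol.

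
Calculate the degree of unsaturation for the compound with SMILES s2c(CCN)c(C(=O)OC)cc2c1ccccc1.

Molecular formula from the SMILES: C14H15NO2S.
DoU = (2C + 2 + N − H − X)/2 = (2·14 + 2 + 1 − 15 − 0)/2 = 16/2 = 8.
(Structurally: 2 ring(s) + 6 π bond(s) = 8.)

8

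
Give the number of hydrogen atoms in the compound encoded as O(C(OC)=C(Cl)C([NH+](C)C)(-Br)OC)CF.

Hydrogens are implicit in SMILES; fill each atom to its normal valence:
  4 × C: 3 H each → 12
  3 × C: no H
  3 × O: no H
  1 × Br: no H
  1 × C: 2 H
  1 × Cl: no H
  1 × F: no H
  1 × N (charge +1): 1 H
  Total hydrogens = 15.

15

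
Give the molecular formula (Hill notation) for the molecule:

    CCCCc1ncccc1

C9H13N

Heavy atoms from the SMILES: 9 C, 1 N.
Implicit hydrogens by atom environment:
  4 × C (aromatic): 1 H each → 4
  3 × C: 2 H each → 6
  1 × C: 3 H
  1 × C (aromatic): no H
  1 × N (aromatic): no H
  Total hydrogens = 13.
Molecular formula: C9H13N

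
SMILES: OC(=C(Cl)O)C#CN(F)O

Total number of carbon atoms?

4

The symbol for carbon appears 4 times in the SMILES. (Cl is a single chlorine, not C + l.)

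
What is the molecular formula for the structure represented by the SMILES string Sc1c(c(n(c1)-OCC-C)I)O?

Heavy atoms from the SMILES: 7 C, 1 I, 1 N, 2 O, 1 S.
Implicit hydrogens by atom environment:
  3 × C (aromatic): no H
  2 × C: 2 H each → 4
  1 × C: 3 H
  1 × C (aromatic): 1 H
  1 × I: no H
  1 × N (aromatic): no H
  1 × O: 1 H
  1 × O: no H
  1 × S: 1 H
  Total hydrogens = 10.
Molecular formula: C7H10INO2S

C7H10INO2S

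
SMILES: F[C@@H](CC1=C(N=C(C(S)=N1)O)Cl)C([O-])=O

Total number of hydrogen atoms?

5

Hydrogens are implicit in SMILES; fill each atom to its normal valence:
  4 × C (aromatic): no H
  2 × N (aromatic): no H
  1 × C: 2 H
  1 × C: 1 H
  1 × C: no H
  1 × Cl: no H
  1 × F: no H
  1 × O: 1 H
  1 × O: no H
  1 × O (charge -1): no H
  1 × S: 1 H
  Total hydrogens = 5.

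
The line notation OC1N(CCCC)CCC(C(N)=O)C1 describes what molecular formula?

Heavy atoms from the SMILES: 10 C, 2 N, 2 O.
Implicit hydrogens by atom environment:
  6 × C: 2 H each → 12
  2 × C: 1 H each → 2
  1 × C: 3 H
  1 × C: no H
  1 × N: 2 H
  1 × N: no H
  1 × O: 1 H
  1 × O: no H
  Total hydrogens = 20.
Molecular formula: C10H20N2O2

C10H20N2O2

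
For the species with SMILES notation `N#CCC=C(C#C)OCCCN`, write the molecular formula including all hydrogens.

Heavy atoms from the SMILES: 9 C, 2 N, 1 O.
Implicit hydrogens by atom environment:
  4 × C: 2 H each → 8
  3 × C: no H
  2 × C: 1 H each → 2
  1 × N: 2 H
  1 × N: no H
  1 × O: no H
  Total hydrogens = 12.
Molecular formula: C9H12N2O

C9H12N2O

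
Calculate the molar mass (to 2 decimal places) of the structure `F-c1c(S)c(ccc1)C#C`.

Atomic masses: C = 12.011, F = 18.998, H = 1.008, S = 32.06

152.19

Molecular formula: C8H5FS.
M = 8×12.011 + 1×18.998 + 5×1.008 + 1×32.06 = 152.19 g/mol.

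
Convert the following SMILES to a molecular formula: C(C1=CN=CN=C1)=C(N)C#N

C7H6N4

Heavy atoms from the SMILES: 7 C, 4 N.
Implicit hydrogens by atom environment:
  3 × C (aromatic): 1 H each → 3
  2 × C: no H
  2 × N (aromatic): no H
  1 × C: 1 H
  1 × C (aromatic): no H
  1 × N: 2 H
  1 × N: no H
  Total hydrogens = 6.
Molecular formula: C7H6N4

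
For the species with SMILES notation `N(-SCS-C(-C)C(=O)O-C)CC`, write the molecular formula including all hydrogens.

C7H15NO2S2

Heavy atoms from the SMILES: 7 C, 1 N, 2 O, 2 S.
Implicit hydrogens by atom environment:
  3 × C: 3 H each → 9
  2 × C: 2 H each → 4
  2 × O: no H
  2 × S: no H
  1 × C: 1 H
  1 × C: no H
  1 × N: 1 H
  Total hydrogens = 15.
Molecular formula: C7H15NO2S2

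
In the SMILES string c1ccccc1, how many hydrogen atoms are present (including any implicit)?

6

Hydrogens are implicit in SMILES; fill each atom to its normal valence:
  6 × C (aromatic): 1 H each → 6
  Total hydrogens = 6.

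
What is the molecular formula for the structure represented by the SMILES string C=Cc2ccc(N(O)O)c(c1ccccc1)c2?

C14H13NO2

Heavy atoms from the SMILES: 14 C, 1 N, 2 O.
Implicit hydrogens by atom environment:
  8 × C (aromatic): 1 H each → 8
  4 × C (aromatic): no H
  2 × O: 1 H each → 2
  1 × C: 2 H
  1 × C: 1 H
  1 × N: no H
  Total hydrogens = 13.
Molecular formula: C14H13NO2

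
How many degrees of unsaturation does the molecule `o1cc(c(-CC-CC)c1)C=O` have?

4

Molecular formula from the SMILES: C9H12O2.
DoU = (2C + 2 + N − H − X)/2 = (2·9 + 2 + 0 − 12 − 0)/2 = 8/2 = 4.
(Structurally: 1 ring(s) + 3 π bond(s) = 4.)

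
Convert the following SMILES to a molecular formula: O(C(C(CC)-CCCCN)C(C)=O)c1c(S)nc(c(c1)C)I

C16H25IN2O2S

Heavy atoms from the SMILES: 16 C, 1 I, 2 N, 2 O, 1 S.
Implicit hydrogens by atom environment:
  5 × C: 2 H each → 10
  4 × C (aromatic): no H
  3 × C: 3 H each → 9
  2 × C: 1 H each → 2
  2 × O: no H
  1 × C (aromatic): 1 H
  1 × C: no H
  1 × I: no H
  1 × N: 2 H
  1 × N (aromatic): no H
  1 × S: 1 H
  Total hydrogens = 25.
Molecular formula: C16H25IN2O2S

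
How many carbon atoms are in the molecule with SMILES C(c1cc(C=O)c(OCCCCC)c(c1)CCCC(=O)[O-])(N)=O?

The symbol for carbon appears 17 times in the SMILES. Lowercase c denotes aromatic carbon and counts toward C.

17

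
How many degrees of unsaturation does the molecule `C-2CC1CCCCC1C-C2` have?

Molecular formula from the SMILES: C10H18.
DoU = (2C + 2 + N − H − X)/2 = (2·10 + 2 + 0 − 18 − 0)/2 = 4/2 = 2.
(Structurally: 2 ring(s) + 0 π bond(s) = 2.)

2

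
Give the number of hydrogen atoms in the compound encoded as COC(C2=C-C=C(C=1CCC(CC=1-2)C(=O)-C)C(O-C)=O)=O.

18

Hydrogens are implicit in SMILES; fill each atom to its normal valence:
  5 × O: no H
  4 × C (aromatic): no H
  3 × C: 3 H each → 9
  3 × C: 2 H each → 6
  3 × C: no H
  2 × C (aromatic): 1 H each → 2
  1 × C: 1 H
  Total hydrogens = 18.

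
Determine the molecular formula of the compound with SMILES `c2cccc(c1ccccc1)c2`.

C12H10

Heavy atoms from the SMILES: 12 C.
Implicit hydrogens by atom environment:
  10 × C (aromatic): 1 H each → 10
  2 × C (aromatic): no H
  Total hydrogens = 10.
Molecular formula: C12H10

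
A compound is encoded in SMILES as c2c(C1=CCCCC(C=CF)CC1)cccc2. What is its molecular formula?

Heavy atoms from the SMILES: 16 C, 1 F.
Implicit hydrogens by atom environment:
  5 × C: 2 H each → 10
  5 × C (aromatic): 1 H each → 5
  4 × C: 1 H each → 4
  1 × C: no H
  1 × C (aromatic): no H
  1 × F: no H
  Total hydrogens = 19.
Molecular formula: C16H19F

C16H19F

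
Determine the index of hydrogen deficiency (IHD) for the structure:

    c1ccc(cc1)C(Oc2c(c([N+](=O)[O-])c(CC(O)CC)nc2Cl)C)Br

Molecular formula from the SMILES: C17H18BrClN2O4.
DoU = (2C + 2 + N − H − X)/2 = (2·17 + 2 + 2 − 18 − 2)/2 = 18/2 = 9.
(Structurally: 2 ring(s) + 7 π bond(s) = 9.)

9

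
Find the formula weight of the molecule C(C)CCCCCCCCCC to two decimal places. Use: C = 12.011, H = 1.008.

170.34

Molecular formula: C12H26.
M = 12×12.011 + 26×1.008 = 170.34 g/mol.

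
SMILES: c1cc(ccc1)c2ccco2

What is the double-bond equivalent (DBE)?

Molecular formula from the SMILES: C10H8O.
DoU = (2C + 2 + N − H − X)/2 = (2·10 + 2 + 0 − 8 − 0)/2 = 14/2 = 7.
(Structurally: 2 ring(s) + 5 π bond(s) = 7.)

7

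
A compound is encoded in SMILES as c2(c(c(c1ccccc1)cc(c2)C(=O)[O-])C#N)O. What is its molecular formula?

Heavy atoms from the SMILES: 14 C, 1 N, 3 O.
Implicit hydrogens by atom environment:
  7 × C (aromatic): 1 H each → 7
  5 × C (aromatic): no H
  2 × C: no H
  1 × N: no H
  1 × O: 1 H
  1 × O: no H
  1 × O (charge -1): no H
  Total hydrogens = 8.
Net charge -1.
Molecular formula: C14H8NO3-

C14H8NO3-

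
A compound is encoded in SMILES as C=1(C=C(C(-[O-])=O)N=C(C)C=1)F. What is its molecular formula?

Heavy atoms from the SMILES: 7 C, 1 F, 1 N, 2 O.
Implicit hydrogens by atom environment:
  3 × C (aromatic): no H
  2 × C (aromatic): 1 H each → 2
  1 × C: 3 H
  1 × C: no H
  1 × F: no H
  1 × N (aromatic): no H
  1 × O: no H
  1 × O (charge -1): no H
  Total hydrogens = 5.
Net charge -1.
Molecular formula: C7H5FNO2-

C7H5FNO2-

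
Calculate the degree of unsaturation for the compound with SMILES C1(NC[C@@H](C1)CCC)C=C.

2

Molecular formula from the SMILES: C9H17N.
DoU = (2C + 2 + N − H − X)/2 = (2·9 + 2 + 1 − 17 − 0)/2 = 4/2 = 2.
(Structurally: 1 ring(s) + 1 π bond(s) = 2.)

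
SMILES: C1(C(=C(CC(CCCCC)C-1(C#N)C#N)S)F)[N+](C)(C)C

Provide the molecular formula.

C16H25FN3S+

Heavy atoms from the SMILES: 16 C, 1 F, 3 N, 1 S.
Implicit hydrogens by atom environment:
  5 × C: 2 H each → 10
  5 × C: no H
  4 × C: 3 H each → 12
  2 × C: 1 H each → 2
  2 × N: no H
  1 × F: no H
  1 × N (charge +1): no H
  1 × S: 1 H
  Total hydrogens = 25.
Net charge +1.
Molecular formula: C16H25FN3S+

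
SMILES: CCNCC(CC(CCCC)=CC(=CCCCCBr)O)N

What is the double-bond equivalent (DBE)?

Molecular formula from the SMILES: C17H33BrN2O.
DoU = (2C + 2 + N − H − X)/2 = (2·17 + 2 + 2 − 33 − 1)/2 = 4/2 = 2.
(Structurally: 0 ring(s) + 2 π bond(s) = 2.)

2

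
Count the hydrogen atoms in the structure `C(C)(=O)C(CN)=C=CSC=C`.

11

Hydrogens are implicit in SMILES; fill each atom to its normal valence:
  3 × C: no H
  2 × C: 2 H each → 4
  2 × C: 1 H each → 2
  1 × C: 3 H
  1 × N: 2 H
  1 × O: no H
  1 × S: no H
  Total hydrogens = 11.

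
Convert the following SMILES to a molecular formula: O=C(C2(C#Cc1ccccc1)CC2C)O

C13H12O2

Heavy atoms from the SMILES: 13 C, 2 O.
Implicit hydrogens by atom environment:
  5 × C (aromatic): 1 H each → 5
  4 × C: no H
  1 × C: 3 H
  1 × C: 2 H
  1 × C: 1 H
  1 × C (aromatic): no H
  1 × O: 1 H
  1 × O: no H
  Total hydrogens = 12.
Molecular formula: C13H12O2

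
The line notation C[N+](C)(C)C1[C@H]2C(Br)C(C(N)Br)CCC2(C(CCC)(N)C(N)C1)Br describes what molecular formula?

Heavy atoms from the SMILES: 3 Br, 17 C, 4 N.
Implicit hydrogens by atom environment:
  6 × C: 1 H each → 6
  5 × C: 2 H each → 10
  4 × C: 3 H each → 12
  3 × Br: no H
  3 × N: 2 H each → 6
  2 × C: no H
  1 × N (charge +1): no H
  Total hydrogens = 34.
Net charge +1.
Molecular formula: C17H34Br3N4+

C17H34Br3N4+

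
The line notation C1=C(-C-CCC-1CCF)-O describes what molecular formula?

Heavy atoms from the SMILES: 8 C, 1 F, 1 O.
Implicit hydrogens by atom environment:
  5 × C: 2 H each → 10
  2 × C: 1 H each → 2
  1 × C: no H
  1 × F: no H
  1 × O: 1 H
  Total hydrogens = 13.
Molecular formula: C8H13FO

C8H13FO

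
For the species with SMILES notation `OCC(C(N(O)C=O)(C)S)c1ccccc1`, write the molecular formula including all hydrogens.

C11H15NO3S

Heavy atoms from the SMILES: 11 C, 1 N, 3 O, 1 S.
Implicit hydrogens by atom environment:
  5 × C (aromatic): 1 H each → 5
  2 × C: 1 H each → 2
  2 × O: 1 H each → 2
  1 × C: 3 H
  1 × C: 2 H
  1 × C: no H
  1 × C (aromatic): no H
  1 × N: no H
  1 × O: no H
  1 × S: 1 H
  Total hydrogens = 15.
Molecular formula: C11H15NO3S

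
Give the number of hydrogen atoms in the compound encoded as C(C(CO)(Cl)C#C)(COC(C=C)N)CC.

Hydrogens are implicit in SMILES; fill each atom to its normal valence:
  4 × C: 2 H each → 8
  4 × C: 1 H each → 4
  2 × C: no H
  1 × C: 3 H
  1 × Cl: no H
  1 × N: 2 H
  1 × O: 1 H
  1 × O: no H
  Total hydrogens = 18.

18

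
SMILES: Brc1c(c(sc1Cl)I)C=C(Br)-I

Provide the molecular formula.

C6HBr2ClI2S

Heavy atoms from the SMILES: 2 Br, 6 C, 1 Cl, 2 I, 1 S.
Implicit hydrogens by atom environment:
  4 × C (aromatic): no H
  2 × Br: no H
  2 × I: no H
  1 × C: 1 H
  1 × C: no H
  1 × Cl: no H
  1 × S (aromatic): no H
  Total hydrogens = 1.
Molecular formula: C6HBr2ClI2S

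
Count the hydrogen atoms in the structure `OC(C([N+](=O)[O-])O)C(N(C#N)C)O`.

Hydrogens are implicit in SMILES; fill each atom to its normal valence:
  3 × C: 1 H each → 3
  3 × O: 1 H each → 3
  2 × N: no H
  1 × C: 3 H
  1 × C: no H
  1 × N (charge +1): no H
  1 × O: no H
  1 × O (charge -1): no H
  Total hydrogens = 9.

9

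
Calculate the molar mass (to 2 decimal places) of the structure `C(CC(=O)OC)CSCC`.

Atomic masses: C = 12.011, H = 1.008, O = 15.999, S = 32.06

Molecular formula: C7H14O2S.
M = 7×12.011 + 14×1.008 + 2×15.999 + 1×32.06 = 162.25 g/mol.

162.25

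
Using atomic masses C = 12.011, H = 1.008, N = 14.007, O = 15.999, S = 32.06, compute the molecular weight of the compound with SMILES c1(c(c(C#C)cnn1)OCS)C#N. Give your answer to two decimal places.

Molecular formula: C8H5N3OS.
M = 8×12.011 + 5×1.008 + 3×14.007 + 1×15.999 + 1×32.06 = 191.21 g/mol.

191.21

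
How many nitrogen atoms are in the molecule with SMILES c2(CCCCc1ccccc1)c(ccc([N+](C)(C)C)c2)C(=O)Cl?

The symbol for nitrogen appears 1 time in the SMILES.

1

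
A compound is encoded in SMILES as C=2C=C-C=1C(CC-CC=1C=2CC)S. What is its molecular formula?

C12H16S

Heavy atoms from the SMILES: 12 C, 1 S.
Implicit hydrogens by atom environment:
  4 × C: 2 H each → 8
  3 × C (aromatic): 1 H each → 3
  3 × C (aromatic): no H
  1 × C: 3 H
  1 × C: 1 H
  1 × S: 1 H
  Total hydrogens = 16.
Molecular formula: C12H16S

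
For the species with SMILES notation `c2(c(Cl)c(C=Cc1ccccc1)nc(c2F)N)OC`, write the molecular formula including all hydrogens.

C14H12ClFN2O

Heavy atoms from the SMILES: 14 C, 1 Cl, 1 F, 2 N, 1 O.
Implicit hydrogens by atom environment:
  6 × C (aromatic): no H
  5 × C (aromatic): 1 H each → 5
  2 × C: 1 H each → 2
  1 × C: 3 H
  1 × Cl: no H
  1 × F: no H
  1 × N: 2 H
  1 × N (aromatic): no H
  1 × O: no H
  Total hydrogens = 12.
Molecular formula: C14H12ClFN2O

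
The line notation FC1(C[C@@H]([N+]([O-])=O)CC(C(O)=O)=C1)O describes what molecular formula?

C7H8FNO5

Heavy atoms from the SMILES: 7 C, 1 F, 1 N, 5 O.
Implicit hydrogens by atom environment:
  3 × C: no H
  2 × C: 2 H each → 4
  2 × C: 1 H each → 2
  2 × O: 1 H each → 2
  2 × O: no H
  1 × F: no H
  1 × N (charge +1): no H
  1 × O (charge -1): no H
  Total hydrogens = 8.
Molecular formula: C7H8FNO5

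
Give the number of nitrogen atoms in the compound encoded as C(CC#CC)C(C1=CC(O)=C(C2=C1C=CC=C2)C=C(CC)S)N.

The symbol for nitrogen appears 1 time in the SMILES.

1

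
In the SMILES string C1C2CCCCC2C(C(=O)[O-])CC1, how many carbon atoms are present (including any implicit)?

The symbol for carbon appears 11 times in the SMILES.

11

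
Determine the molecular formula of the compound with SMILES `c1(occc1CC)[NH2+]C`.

Heavy atoms from the SMILES: 7 C, 1 N, 1 O.
Implicit hydrogens by atom environment:
  2 × C: 3 H each → 6
  2 × C (aromatic): 1 H each → 2
  2 × C (aromatic): no H
  1 × C: 2 H
  1 × N (charge +1): 2 H
  1 × O (aromatic): no H
  Total hydrogens = 12.
Net charge +1.
Molecular formula: C7H12NO+

C7H12NO+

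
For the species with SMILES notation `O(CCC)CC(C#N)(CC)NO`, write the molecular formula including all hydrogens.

C8H16N2O2

Heavy atoms from the SMILES: 8 C, 2 N, 2 O.
Implicit hydrogens by atom environment:
  4 × C: 2 H each → 8
  2 × C: 3 H each → 6
  2 × C: no H
  1 × N: 1 H
  1 × N: no H
  1 × O: 1 H
  1 × O: no H
  Total hydrogens = 16.
Molecular formula: C8H16N2O2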